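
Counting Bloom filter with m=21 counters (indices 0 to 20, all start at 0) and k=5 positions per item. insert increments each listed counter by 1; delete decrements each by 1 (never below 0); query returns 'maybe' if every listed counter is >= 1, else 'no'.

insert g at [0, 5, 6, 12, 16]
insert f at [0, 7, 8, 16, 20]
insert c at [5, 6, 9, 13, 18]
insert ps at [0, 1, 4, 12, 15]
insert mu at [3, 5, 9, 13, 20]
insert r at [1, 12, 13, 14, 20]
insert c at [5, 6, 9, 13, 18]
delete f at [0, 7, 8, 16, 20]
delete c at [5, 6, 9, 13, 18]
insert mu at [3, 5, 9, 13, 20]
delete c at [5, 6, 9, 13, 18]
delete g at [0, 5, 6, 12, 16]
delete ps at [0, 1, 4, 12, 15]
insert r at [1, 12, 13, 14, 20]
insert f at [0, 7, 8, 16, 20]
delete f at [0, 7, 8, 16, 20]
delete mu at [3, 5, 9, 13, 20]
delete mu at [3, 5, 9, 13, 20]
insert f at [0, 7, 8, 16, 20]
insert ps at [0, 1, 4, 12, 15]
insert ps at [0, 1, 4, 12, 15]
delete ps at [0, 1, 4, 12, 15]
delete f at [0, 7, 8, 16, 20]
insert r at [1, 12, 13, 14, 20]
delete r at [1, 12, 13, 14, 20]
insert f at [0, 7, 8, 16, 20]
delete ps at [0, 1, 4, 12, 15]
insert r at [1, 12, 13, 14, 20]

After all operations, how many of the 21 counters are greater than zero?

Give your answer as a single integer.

Answer: 9

Derivation:
Step 1: insert g at [0, 5, 6, 12, 16] -> counters=[1,0,0,0,0,1,1,0,0,0,0,0,1,0,0,0,1,0,0,0,0]
Step 2: insert f at [0, 7, 8, 16, 20] -> counters=[2,0,0,0,0,1,1,1,1,0,0,0,1,0,0,0,2,0,0,0,1]
Step 3: insert c at [5, 6, 9, 13, 18] -> counters=[2,0,0,0,0,2,2,1,1,1,0,0,1,1,0,0,2,0,1,0,1]
Step 4: insert ps at [0, 1, 4, 12, 15] -> counters=[3,1,0,0,1,2,2,1,1,1,0,0,2,1,0,1,2,0,1,0,1]
Step 5: insert mu at [3, 5, 9, 13, 20] -> counters=[3,1,0,1,1,3,2,1,1,2,0,0,2,2,0,1,2,0,1,0,2]
Step 6: insert r at [1, 12, 13, 14, 20] -> counters=[3,2,0,1,1,3,2,1,1,2,0,0,3,3,1,1,2,0,1,0,3]
Step 7: insert c at [5, 6, 9, 13, 18] -> counters=[3,2,0,1,1,4,3,1,1,3,0,0,3,4,1,1,2,0,2,0,3]
Step 8: delete f at [0, 7, 8, 16, 20] -> counters=[2,2,0,1,1,4,3,0,0,3,0,0,3,4,1,1,1,0,2,0,2]
Step 9: delete c at [5, 6, 9, 13, 18] -> counters=[2,2,0,1,1,3,2,0,0,2,0,0,3,3,1,1,1,0,1,0,2]
Step 10: insert mu at [3, 5, 9, 13, 20] -> counters=[2,2,0,2,1,4,2,0,0,3,0,0,3,4,1,1,1,0,1,0,3]
Step 11: delete c at [5, 6, 9, 13, 18] -> counters=[2,2,0,2,1,3,1,0,0,2,0,0,3,3,1,1,1,0,0,0,3]
Step 12: delete g at [0, 5, 6, 12, 16] -> counters=[1,2,0,2,1,2,0,0,0,2,0,0,2,3,1,1,0,0,0,0,3]
Step 13: delete ps at [0, 1, 4, 12, 15] -> counters=[0,1,0,2,0,2,0,0,0,2,0,0,1,3,1,0,0,0,0,0,3]
Step 14: insert r at [1, 12, 13, 14, 20] -> counters=[0,2,0,2,0,2,0,0,0,2,0,0,2,4,2,0,0,0,0,0,4]
Step 15: insert f at [0, 7, 8, 16, 20] -> counters=[1,2,0,2,0,2,0,1,1,2,0,0,2,4,2,0,1,0,0,0,5]
Step 16: delete f at [0, 7, 8, 16, 20] -> counters=[0,2,0,2,0,2,0,0,0,2,0,0,2,4,2,0,0,0,0,0,4]
Step 17: delete mu at [3, 5, 9, 13, 20] -> counters=[0,2,0,1,0,1,0,0,0,1,0,0,2,3,2,0,0,0,0,0,3]
Step 18: delete mu at [3, 5, 9, 13, 20] -> counters=[0,2,0,0,0,0,0,0,0,0,0,0,2,2,2,0,0,0,0,0,2]
Step 19: insert f at [0, 7, 8, 16, 20] -> counters=[1,2,0,0,0,0,0,1,1,0,0,0,2,2,2,0,1,0,0,0,3]
Step 20: insert ps at [0, 1, 4, 12, 15] -> counters=[2,3,0,0,1,0,0,1,1,0,0,0,3,2,2,1,1,0,0,0,3]
Step 21: insert ps at [0, 1, 4, 12, 15] -> counters=[3,4,0,0,2,0,0,1,1,0,0,0,4,2,2,2,1,0,0,0,3]
Step 22: delete ps at [0, 1, 4, 12, 15] -> counters=[2,3,0,0,1,0,0,1,1,0,0,0,3,2,2,1,1,0,0,0,3]
Step 23: delete f at [0, 7, 8, 16, 20] -> counters=[1,3,0,0,1,0,0,0,0,0,0,0,3,2,2,1,0,0,0,0,2]
Step 24: insert r at [1, 12, 13, 14, 20] -> counters=[1,4,0,0,1,0,0,0,0,0,0,0,4,3,3,1,0,0,0,0,3]
Step 25: delete r at [1, 12, 13, 14, 20] -> counters=[1,3,0,0,1,0,0,0,0,0,0,0,3,2,2,1,0,0,0,0,2]
Step 26: insert f at [0, 7, 8, 16, 20] -> counters=[2,3,0,0,1,0,0,1,1,0,0,0,3,2,2,1,1,0,0,0,3]
Step 27: delete ps at [0, 1, 4, 12, 15] -> counters=[1,2,0,0,0,0,0,1,1,0,0,0,2,2,2,0,1,0,0,0,3]
Step 28: insert r at [1, 12, 13, 14, 20] -> counters=[1,3,0,0,0,0,0,1,1,0,0,0,3,3,3,0,1,0,0,0,4]
Final counters=[1,3,0,0,0,0,0,1,1,0,0,0,3,3,3,0,1,0,0,0,4] -> 9 nonzero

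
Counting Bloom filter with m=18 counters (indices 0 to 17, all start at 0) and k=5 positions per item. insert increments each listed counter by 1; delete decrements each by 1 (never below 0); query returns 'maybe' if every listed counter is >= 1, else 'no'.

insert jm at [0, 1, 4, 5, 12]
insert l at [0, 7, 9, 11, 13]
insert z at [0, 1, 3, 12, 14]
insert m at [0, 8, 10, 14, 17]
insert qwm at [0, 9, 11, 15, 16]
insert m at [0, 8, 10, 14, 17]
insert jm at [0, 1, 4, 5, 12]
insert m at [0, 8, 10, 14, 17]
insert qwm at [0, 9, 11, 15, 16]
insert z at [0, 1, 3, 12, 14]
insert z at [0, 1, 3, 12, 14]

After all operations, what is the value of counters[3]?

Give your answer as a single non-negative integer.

Step 1: insert jm at [0, 1, 4, 5, 12] -> counters=[1,1,0,0,1,1,0,0,0,0,0,0,1,0,0,0,0,0]
Step 2: insert l at [0, 7, 9, 11, 13] -> counters=[2,1,0,0,1,1,0,1,0,1,0,1,1,1,0,0,0,0]
Step 3: insert z at [0, 1, 3, 12, 14] -> counters=[3,2,0,1,1,1,0,1,0,1,0,1,2,1,1,0,0,0]
Step 4: insert m at [0, 8, 10, 14, 17] -> counters=[4,2,0,1,1,1,0,1,1,1,1,1,2,1,2,0,0,1]
Step 5: insert qwm at [0, 9, 11, 15, 16] -> counters=[5,2,0,1,1,1,0,1,1,2,1,2,2,1,2,1,1,1]
Step 6: insert m at [0, 8, 10, 14, 17] -> counters=[6,2,0,1,1,1,0,1,2,2,2,2,2,1,3,1,1,2]
Step 7: insert jm at [0, 1, 4, 5, 12] -> counters=[7,3,0,1,2,2,0,1,2,2,2,2,3,1,3,1,1,2]
Step 8: insert m at [0, 8, 10, 14, 17] -> counters=[8,3,0,1,2,2,0,1,3,2,3,2,3,1,4,1,1,3]
Step 9: insert qwm at [0, 9, 11, 15, 16] -> counters=[9,3,0,1,2,2,0,1,3,3,3,3,3,1,4,2,2,3]
Step 10: insert z at [0, 1, 3, 12, 14] -> counters=[10,4,0,2,2,2,0,1,3,3,3,3,4,1,5,2,2,3]
Step 11: insert z at [0, 1, 3, 12, 14] -> counters=[11,5,0,3,2,2,0,1,3,3,3,3,5,1,6,2,2,3]
Final counters=[11,5,0,3,2,2,0,1,3,3,3,3,5,1,6,2,2,3] -> counters[3]=3

Answer: 3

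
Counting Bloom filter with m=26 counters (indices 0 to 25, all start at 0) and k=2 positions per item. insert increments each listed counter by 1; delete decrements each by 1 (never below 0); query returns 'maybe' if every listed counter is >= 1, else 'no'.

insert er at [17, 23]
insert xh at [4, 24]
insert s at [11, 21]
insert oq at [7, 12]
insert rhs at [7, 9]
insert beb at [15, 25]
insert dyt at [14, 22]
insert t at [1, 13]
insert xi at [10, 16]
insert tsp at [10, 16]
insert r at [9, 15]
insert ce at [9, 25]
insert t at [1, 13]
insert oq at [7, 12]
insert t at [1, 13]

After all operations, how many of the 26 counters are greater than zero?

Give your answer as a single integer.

Step 1: insert er at [17, 23] -> counters=[0,0,0,0,0,0,0,0,0,0,0,0,0,0,0,0,0,1,0,0,0,0,0,1,0,0]
Step 2: insert xh at [4, 24] -> counters=[0,0,0,0,1,0,0,0,0,0,0,0,0,0,0,0,0,1,0,0,0,0,0,1,1,0]
Step 3: insert s at [11, 21] -> counters=[0,0,0,0,1,0,0,0,0,0,0,1,0,0,0,0,0,1,0,0,0,1,0,1,1,0]
Step 4: insert oq at [7, 12] -> counters=[0,0,0,0,1,0,0,1,0,0,0,1,1,0,0,0,0,1,0,0,0,1,0,1,1,0]
Step 5: insert rhs at [7, 9] -> counters=[0,0,0,0,1,0,0,2,0,1,0,1,1,0,0,0,0,1,0,0,0,1,0,1,1,0]
Step 6: insert beb at [15, 25] -> counters=[0,0,0,0,1,0,0,2,0,1,0,1,1,0,0,1,0,1,0,0,0,1,0,1,1,1]
Step 7: insert dyt at [14, 22] -> counters=[0,0,0,0,1,0,0,2,0,1,0,1,1,0,1,1,0,1,0,0,0,1,1,1,1,1]
Step 8: insert t at [1, 13] -> counters=[0,1,0,0,1,0,0,2,0,1,0,1,1,1,1,1,0,1,0,0,0,1,1,1,1,1]
Step 9: insert xi at [10, 16] -> counters=[0,1,0,0,1,0,0,2,0,1,1,1,1,1,1,1,1,1,0,0,0,1,1,1,1,1]
Step 10: insert tsp at [10, 16] -> counters=[0,1,0,0,1,0,0,2,0,1,2,1,1,1,1,1,2,1,0,0,0,1,1,1,1,1]
Step 11: insert r at [9, 15] -> counters=[0,1,0,0,1,0,0,2,0,2,2,1,1,1,1,2,2,1,0,0,0,1,1,1,1,1]
Step 12: insert ce at [9, 25] -> counters=[0,1,0,0,1,0,0,2,0,3,2,1,1,1,1,2,2,1,0,0,0,1,1,1,1,2]
Step 13: insert t at [1, 13] -> counters=[0,2,0,0,1,0,0,2,0,3,2,1,1,2,1,2,2,1,0,0,0,1,1,1,1,2]
Step 14: insert oq at [7, 12] -> counters=[0,2,0,0,1,0,0,3,0,3,2,1,2,2,1,2,2,1,0,0,0,1,1,1,1,2]
Step 15: insert t at [1, 13] -> counters=[0,3,0,0,1,0,0,3,0,3,2,1,2,3,1,2,2,1,0,0,0,1,1,1,1,2]
Final counters=[0,3,0,0,1,0,0,3,0,3,2,1,2,3,1,2,2,1,0,0,0,1,1,1,1,2] -> 17 nonzero

Answer: 17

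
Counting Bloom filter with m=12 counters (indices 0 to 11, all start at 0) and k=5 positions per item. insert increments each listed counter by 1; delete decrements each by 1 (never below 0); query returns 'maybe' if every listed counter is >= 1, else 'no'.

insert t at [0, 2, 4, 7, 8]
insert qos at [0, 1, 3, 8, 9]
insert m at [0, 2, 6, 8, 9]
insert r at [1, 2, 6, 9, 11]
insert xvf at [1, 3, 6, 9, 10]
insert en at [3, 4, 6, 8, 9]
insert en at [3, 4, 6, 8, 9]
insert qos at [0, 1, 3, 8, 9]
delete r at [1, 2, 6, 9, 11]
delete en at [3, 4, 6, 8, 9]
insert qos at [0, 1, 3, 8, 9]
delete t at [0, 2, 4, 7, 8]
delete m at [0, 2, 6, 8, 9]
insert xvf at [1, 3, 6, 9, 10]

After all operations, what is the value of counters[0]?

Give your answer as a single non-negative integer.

Step 1: insert t at [0, 2, 4, 7, 8] -> counters=[1,0,1,0,1,0,0,1,1,0,0,0]
Step 2: insert qos at [0, 1, 3, 8, 9] -> counters=[2,1,1,1,1,0,0,1,2,1,0,0]
Step 3: insert m at [0, 2, 6, 8, 9] -> counters=[3,1,2,1,1,0,1,1,3,2,0,0]
Step 4: insert r at [1, 2, 6, 9, 11] -> counters=[3,2,3,1,1,0,2,1,3,3,0,1]
Step 5: insert xvf at [1, 3, 6, 9, 10] -> counters=[3,3,3,2,1,0,3,1,3,4,1,1]
Step 6: insert en at [3, 4, 6, 8, 9] -> counters=[3,3,3,3,2,0,4,1,4,5,1,1]
Step 7: insert en at [3, 4, 6, 8, 9] -> counters=[3,3,3,4,3,0,5,1,5,6,1,1]
Step 8: insert qos at [0, 1, 3, 8, 9] -> counters=[4,4,3,5,3,0,5,1,6,7,1,1]
Step 9: delete r at [1, 2, 6, 9, 11] -> counters=[4,3,2,5,3,0,4,1,6,6,1,0]
Step 10: delete en at [3, 4, 6, 8, 9] -> counters=[4,3,2,4,2,0,3,1,5,5,1,0]
Step 11: insert qos at [0, 1, 3, 8, 9] -> counters=[5,4,2,5,2,0,3,1,6,6,1,0]
Step 12: delete t at [0, 2, 4, 7, 8] -> counters=[4,4,1,5,1,0,3,0,5,6,1,0]
Step 13: delete m at [0, 2, 6, 8, 9] -> counters=[3,4,0,5,1,0,2,0,4,5,1,0]
Step 14: insert xvf at [1, 3, 6, 9, 10] -> counters=[3,5,0,6,1,0,3,0,4,6,2,0]
Final counters=[3,5,0,6,1,0,3,0,4,6,2,0] -> counters[0]=3

Answer: 3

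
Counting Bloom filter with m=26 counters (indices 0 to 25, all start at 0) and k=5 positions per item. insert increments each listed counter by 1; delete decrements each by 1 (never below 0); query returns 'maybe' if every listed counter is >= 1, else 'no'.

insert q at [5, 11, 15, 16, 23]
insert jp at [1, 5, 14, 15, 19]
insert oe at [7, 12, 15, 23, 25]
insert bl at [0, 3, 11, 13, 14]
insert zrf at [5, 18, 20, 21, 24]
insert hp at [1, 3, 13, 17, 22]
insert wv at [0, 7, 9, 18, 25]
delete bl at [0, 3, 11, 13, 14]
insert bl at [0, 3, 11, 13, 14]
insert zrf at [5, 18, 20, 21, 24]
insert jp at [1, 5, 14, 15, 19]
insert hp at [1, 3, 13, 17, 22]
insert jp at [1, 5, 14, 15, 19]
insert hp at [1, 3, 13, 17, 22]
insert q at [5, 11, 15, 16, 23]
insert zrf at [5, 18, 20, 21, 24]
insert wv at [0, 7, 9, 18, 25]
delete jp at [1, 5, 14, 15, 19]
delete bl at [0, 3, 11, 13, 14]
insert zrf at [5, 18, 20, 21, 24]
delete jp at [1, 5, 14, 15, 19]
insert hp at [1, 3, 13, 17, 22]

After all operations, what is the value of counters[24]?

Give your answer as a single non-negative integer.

Step 1: insert q at [5, 11, 15, 16, 23] -> counters=[0,0,0,0,0,1,0,0,0,0,0,1,0,0,0,1,1,0,0,0,0,0,0,1,0,0]
Step 2: insert jp at [1, 5, 14, 15, 19] -> counters=[0,1,0,0,0,2,0,0,0,0,0,1,0,0,1,2,1,0,0,1,0,0,0,1,0,0]
Step 3: insert oe at [7, 12, 15, 23, 25] -> counters=[0,1,0,0,0,2,0,1,0,0,0,1,1,0,1,3,1,0,0,1,0,0,0,2,0,1]
Step 4: insert bl at [0, 3, 11, 13, 14] -> counters=[1,1,0,1,0,2,0,1,0,0,0,2,1,1,2,3,1,0,0,1,0,0,0,2,0,1]
Step 5: insert zrf at [5, 18, 20, 21, 24] -> counters=[1,1,0,1,0,3,0,1,0,0,0,2,1,1,2,3,1,0,1,1,1,1,0,2,1,1]
Step 6: insert hp at [1, 3, 13, 17, 22] -> counters=[1,2,0,2,0,3,0,1,0,0,0,2,1,2,2,3,1,1,1,1,1,1,1,2,1,1]
Step 7: insert wv at [0, 7, 9, 18, 25] -> counters=[2,2,0,2,0,3,0,2,0,1,0,2,1,2,2,3,1,1,2,1,1,1,1,2,1,2]
Step 8: delete bl at [0, 3, 11, 13, 14] -> counters=[1,2,0,1,0,3,0,2,0,1,0,1,1,1,1,3,1,1,2,1,1,1,1,2,1,2]
Step 9: insert bl at [0, 3, 11, 13, 14] -> counters=[2,2,0,2,0,3,0,2,0,1,0,2,1,2,2,3,1,1,2,1,1,1,1,2,1,2]
Step 10: insert zrf at [5, 18, 20, 21, 24] -> counters=[2,2,0,2,0,4,0,2,0,1,0,2,1,2,2,3,1,1,3,1,2,2,1,2,2,2]
Step 11: insert jp at [1, 5, 14, 15, 19] -> counters=[2,3,0,2,0,5,0,2,0,1,0,2,1,2,3,4,1,1,3,2,2,2,1,2,2,2]
Step 12: insert hp at [1, 3, 13, 17, 22] -> counters=[2,4,0,3,0,5,0,2,0,1,0,2,1,3,3,4,1,2,3,2,2,2,2,2,2,2]
Step 13: insert jp at [1, 5, 14, 15, 19] -> counters=[2,5,0,3,0,6,0,2,0,1,0,2,1,3,4,5,1,2,3,3,2,2,2,2,2,2]
Step 14: insert hp at [1, 3, 13, 17, 22] -> counters=[2,6,0,4,0,6,0,2,0,1,0,2,1,4,4,5,1,3,3,3,2,2,3,2,2,2]
Step 15: insert q at [5, 11, 15, 16, 23] -> counters=[2,6,0,4,0,7,0,2,0,1,0,3,1,4,4,6,2,3,3,3,2,2,3,3,2,2]
Step 16: insert zrf at [5, 18, 20, 21, 24] -> counters=[2,6,0,4,0,8,0,2,0,1,0,3,1,4,4,6,2,3,4,3,3,3,3,3,3,2]
Step 17: insert wv at [0, 7, 9, 18, 25] -> counters=[3,6,0,4,0,8,0,3,0,2,0,3,1,4,4,6,2,3,5,3,3,3,3,3,3,3]
Step 18: delete jp at [1, 5, 14, 15, 19] -> counters=[3,5,0,4,0,7,0,3,0,2,0,3,1,4,3,5,2,3,5,2,3,3,3,3,3,3]
Step 19: delete bl at [0, 3, 11, 13, 14] -> counters=[2,5,0,3,0,7,0,3,0,2,0,2,1,3,2,5,2,3,5,2,3,3,3,3,3,3]
Step 20: insert zrf at [5, 18, 20, 21, 24] -> counters=[2,5,0,3,0,8,0,3,0,2,0,2,1,3,2,5,2,3,6,2,4,4,3,3,4,3]
Step 21: delete jp at [1, 5, 14, 15, 19] -> counters=[2,4,0,3,0,7,0,3,0,2,0,2,1,3,1,4,2,3,6,1,4,4,3,3,4,3]
Step 22: insert hp at [1, 3, 13, 17, 22] -> counters=[2,5,0,4,0,7,0,3,0,2,0,2,1,4,1,4,2,4,6,1,4,4,4,3,4,3]
Final counters=[2,5,0,4,0,7,0,3,0,2,0,2,1,4,1,4,2,4,6,1,4,4,4,3,4,3] -> counters[24]=4

Answer: 4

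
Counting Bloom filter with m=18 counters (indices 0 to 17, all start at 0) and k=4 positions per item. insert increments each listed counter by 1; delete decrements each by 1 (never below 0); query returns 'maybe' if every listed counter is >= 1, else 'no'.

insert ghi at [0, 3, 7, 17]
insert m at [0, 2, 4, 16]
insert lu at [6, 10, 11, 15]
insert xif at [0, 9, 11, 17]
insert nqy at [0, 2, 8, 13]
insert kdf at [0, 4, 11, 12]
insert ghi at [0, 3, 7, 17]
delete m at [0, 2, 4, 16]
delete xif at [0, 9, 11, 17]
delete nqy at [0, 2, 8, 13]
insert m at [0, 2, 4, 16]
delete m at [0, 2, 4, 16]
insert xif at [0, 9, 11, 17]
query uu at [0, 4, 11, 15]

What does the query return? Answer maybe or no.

Step 1: insert ghi at [0, 3, 7, 17] -> counters=[1,0,0,1,0,0,0,1,0,0,0,0,0,0,0,0,0,1]
Step 2: insert m at [0, 2, 4, 16] -> counters=[2,0,1,1,1,0,0,1,0,0,0,0,0,0,0,0,1,1]
Step 3: insert lu at [6, 10, 11, 15] -> counters=[2,0,1,1,1,0,1,1,0,0,1,1,0,0,0,1,1,1]
Step 4: insert xif at [0, 9, 11, 17] -> counters=[3,0,1,1,1,0,1,1,0,1,1,2,0,0,0,1,1,2]
Step 5: insert nqy at [0, 2, 8, 13] -> counters=[4,0,2,1,1,0,1,1,1,1,1,2,0,1,0,1,1,2]
Step 6: insert kdf at [0, 4, 11, 12] -> counters=[5,0,2,1,2,0,1,1,1,1,1,3,1,1,0,1,1,2]
Step 7: insert ghi at [0, 3, 7, 17] -> counters=[6,0,2,2,2,0,1,2,1,1,1,3,1,1,0,1,1,3]
Step 8: delete m at [0, 2, 4, 16] -> counters=[5,0,1,2,1,0,1,2,1,1,1,3,1,1,0,1,0,3]
Step 9: delete xif at [0, 9, 11, 17] -> counters=[4,0,1,2,1,0,1,2,1,0,1,2,1,1,0,1,0,2]
Step 10: delete nqy at [0, 2, 8, 13] -> counters=[3,0,0,2,1,0,1,2,0,0,1,2,1,0,0,1,0,2]
Step 11: insert m at [0, 2, 4, 16] -> counters=[4,0,1,2,2,0,1,2,0,0,1,2,1,0,0,1,1,2]
Step 12: delete m at [0, 2, 4, 16] -> counters=[3,0,0,2,1,0,1,2,0,0,1,2,1,0,0,1,0,2]
Step 13: insert xif at [0, 9, 11, 17] -> counters=[4,0,0,2,1,0,1,2,0,1,1,3,1,0,0,1,0,3]
Query uu: check counters[0]=4 counters[4]=1 counters[11]=3 counters[15]=1 -> maybe

Answer: maybe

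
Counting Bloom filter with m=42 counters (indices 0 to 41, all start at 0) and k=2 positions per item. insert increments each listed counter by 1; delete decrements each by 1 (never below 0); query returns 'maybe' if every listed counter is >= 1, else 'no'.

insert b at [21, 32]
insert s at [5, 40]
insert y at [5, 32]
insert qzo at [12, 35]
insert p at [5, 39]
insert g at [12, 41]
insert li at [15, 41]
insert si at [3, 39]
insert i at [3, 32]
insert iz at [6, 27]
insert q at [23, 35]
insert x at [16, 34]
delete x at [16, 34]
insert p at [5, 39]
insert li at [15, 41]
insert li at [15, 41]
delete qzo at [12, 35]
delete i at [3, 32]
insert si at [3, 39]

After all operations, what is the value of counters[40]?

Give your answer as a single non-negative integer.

Step 1: insert b at [21, 32] -> counters=[0,0,0,0,0,0,0,0,0,0,0,0,0,0,0,0,0,0,0,0,0,1,0,0,0,0,0,0,0,0,0,0,1,0,0,0,0,0,0,0,0,0]
Step 2: insert s at [5, 40] -> counters=[0,0,0,0,0,1,0,0,0,0,0,0,0,0,0,0,0,0,0,0,0,1,0,0,0,0,0,0,0,0,0,0,1,0,0,0,0,0,0,0,1,0]
Step 3: insert y at [5, 32] -> counters=[0,0,0,0,0,2,0,0,0,0,0,0,0,0,0,0,0,0,0,0,0,1,0,0,0,0,0,0,0,0,0,0,2,0,0,0,0,0,0,0,1,0]
Step 4: insert qzo at [12, 35] -> counters=[0,0,0,0,0,2,0,0,0,0,0,0,1,0,0,0,0,0,0,0,0,1,0,0,0,0,0,0,0,0,0,0,2,0,0,1,0,0,0,0,1,0]
Step 5: insert p at [5, 39] -> counters=[0,0,0,0,0,3,0,0,0,0,0,0,1,0,0,0,0,0,0,0,0,1,0,0,0,0,0,0,0,0,0,0,2,0,0,1,0,0,0,1,1,0]
Step 6: insert g at [12, 41] -> counters=[0,0,0,0,0,3,0,0,0,0,0,0,2,0,0,0,0,0,0,0,0,1,0,0,0,0,0,0,0,0,0,0,2,0,0,1,0,0,0,1,1,1]
Step 7: insert li at [15, 41] -> counters=[0,0,0,0,0,3,0,0,0,0,0,0,2,0,0,1,0,0,0,0,0,1,0,0,0,0,0,0,0,0,0,0,2,0,0,1,0,0,0,1,1,2]
Step 8: insert si at [3, 39] -> counters=[0,0,0,1,0,3,0,0,0,0,0,0,2,0,0,1,0,0,0,0,0,1,0,0,0,0,0,0,0,0,0,0,2,0,0,1,0,0,0,2,1,2]
Step 9: insert i at [3, 32] -> counters=[0,0,0,2,0,3,0,0,0,0,0,0,2,0,0,1,0,0,0,0,0,1,0,0,0,0,0,0,0,0,0,0,3,0,0,1,0,0,0,2,1,2]
Step 10: insert iz at [6, 27] -> counters=[0,0,0,2,0,3,1,0,0,0,0,0,2,0,0,1,0,0,0,0,0,1,0,0,0,0,0,1,0,0,0,0,3,0,0,1,0,0,0,2,1,2]
Step 11: insert q at [23, 35] -> counters=[0,0,0,2,0,3,1,0,0,0,0,0,2,0,0,1,0,0,0,0,0,1,0,1,0,0,0,1,0,0,0,0,3,0,0,2,0,0,0,2,1,2]
Step 12: insert x at [16, 34] -> counters=[0,0,0,2,0,3,1,0,0,0,0,0,2,0,0,1,1,0,0,0,0,1,0,1,0,0,0,1,0,0,0,0,3,0,1,2,0,0,0,2,1,2]
Step 13: delete x at [16, 34] -> counters=[0,0,0,2,0,3,1,0,0,0,0,0,2,0,0,1,0,0,0,0,0,1,0,1,0,0,0,1,0,0,0,0,3,0,0,2,0,0,0,2,1,2]
Step 14: insert p at [5, 39] -> counters=[0,0,0,2,0,4,1,0,0,0,0,0,2,0,0,1,0,0,0,0,0,1,0,1,0,0,0,1,0,0,0,0,3,0,0,2,0,0,0,3,1,2]
Step 15: insert li at [15, 41] -> counters=[0,0,0,2,0,4,1,0,0,0,0,0,2,0,0,2,0,0,0,0,0,1,0,1,0,0,0,1,0,0,0,0,3,0,0,2,0,0,0,3,1,3]
Step 16: insert li at [15, 41] -> counters=[0,0,0,2,0,4,1,0,0,0,0,0,2,0,0,3,0,0,0,0,0,1,0,1,0,0,0,1,0,0,0,0,3,0,0,2,0,0,0,3,1,4]
Step 17: delete qzo at [12, 35] -> counters=[0,0,0,2,0,4,1,0,0,0,0,0,1,0,0,3,0,0,0,0,0,1,0,1,0,0,0,1,0,0,0,0,3,0,0,1,0,0,0,3,1,4]
Step 18: delete i at [3, 32] -> counters=[0,0,0,1,0,4,1,0,0,0,0,0,1,0,0,3,0,0,0,0,0,1,0,1,0,0,0,1,0,0,0,0,2,0,0,1,0,0,0,3,1,4]
Step 19: insert si at [3, 39] -> counters=[0,0,0,2,0,4,1,0,0,0,0,0,1,0,0,3,0,0,0,0,0,1,0,1,0,0,0,1,0,0,0,0,2,0,0,1,0,0,0,4,1,4]
Final counters=[0,0,0,2,0,4,1,0,0,0,0,0,1,0,0,3,0,0,0,0,0,1,0,1,0,0,0,1,0,0,0,0,2,0,0,1,0,0,0,4,1,4] -> counters[40]=1

Answer: 1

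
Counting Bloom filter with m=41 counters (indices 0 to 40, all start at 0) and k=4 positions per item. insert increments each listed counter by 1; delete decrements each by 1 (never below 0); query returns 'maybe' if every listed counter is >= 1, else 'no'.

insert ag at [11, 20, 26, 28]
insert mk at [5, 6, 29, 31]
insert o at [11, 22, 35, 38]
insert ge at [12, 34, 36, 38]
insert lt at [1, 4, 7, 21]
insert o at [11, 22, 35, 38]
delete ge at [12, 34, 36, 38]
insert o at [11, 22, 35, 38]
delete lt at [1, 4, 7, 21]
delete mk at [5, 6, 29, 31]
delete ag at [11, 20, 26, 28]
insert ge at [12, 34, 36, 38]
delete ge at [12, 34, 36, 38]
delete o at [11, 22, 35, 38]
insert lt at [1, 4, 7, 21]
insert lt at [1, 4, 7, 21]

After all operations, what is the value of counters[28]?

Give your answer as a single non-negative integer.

Step 1: insert ag at [11, 20, 26, 28] -> counters=[0,0,0,0,0,0,0,0,0,0,0,1,0,0,0,0,0,0,0,0,1,0,0,0,0,0,1,0,1,0,0,0,0,0,0,0,0,0,0,0,0]
Step 2: insert mk at [5, 6, 29, 31] -> counters=[0,0,0,0,0,1,1,0,0,0,0,1,0,0,0,0,0,0,0,0,1,0,0,0,0,0,1,0,1,1,0,1,0,0,0,0,0,0,0,0,0]
Step 3: insert o at [11, 22, 35, 38] -> counters=[0,0,0,0,0,1,1,0,0,0,0,2,0,0,0,0,0,0,0,0,1,0,1,0,0,0,1,0,1,1,0,1,0,0,0,1,0,0,1,0,0]
Step 4: insert ge at [12, 34, 36, 38] -> counters=[0,0,0,0,0,1,1,0,0,0,0,2,1,0,0,0,0,0,0,0,1,0,1,0,0,0,1,0,1,1,0,1,0,0,1,1,1,0,2,0,0]
Step 5: insert lt at [1, 4, 7, 21] -> counters=[0,1,0,0,1,1,1,1,0,0,0,2,1,0,0,0,0,0,0,0,1,1,1,0,0,0,1,0,1,1,0,1,0,0,1,1,1,0,2,0,0]
Step 6: insert o at [11, 22, 35, 38] -> counters=[0,1,0,0,1,1,1,1,0,0,0,3,1,0,0,0,0,0,0,0,1,1,2,0,0,0,1,0,1,1,0,1,0,0,1,2,1,0,3,0,0]
Step 7: delete ge at [12, 34, 36, 38] -> counters=[0,1,0,0,1,1,1,1,0,0,0,3,0,0,0,0,0,0,0,0,1,1,2,0,0,0,1,0,1,1,0,1,0,0,0,2,0,0,2,0,0]
Step 8: insert o at [11, 22, 35, 38] -> counters=[0,1,0,0,1,1,1,1,0,0,0,4,0,0,0,0,0,0,0,0,1,1,3,0,0,0,1,0,1,1,0,1,0,0,0,3,0,0,3,0,0]
Step 9: delete lt at [1, 4, 7, 21] -> counters=[0,0,0,0,0,1,1,0,0,0,0,4,0,0,0,0,0,0,0,0,1,0,3,0,0,0,1,0,1,1,0,1,0,0,0,3,0,0,3,0,0]
Step 10: delete mk at [5, 6, 29, 31] -> counters=[0,0,0,0,0,0,0,0,0,0,0,4,0,0,0,0,0,0,0,0,1,0,3,0,0,0,1,0,1,0,0,0,0,0,0,3,0,0,3,0,0]
Step 11: delete ag at [11, 20, 26, 28] -> counters=[0,0,0,0,0,0,0,0,0,0,0,3,0,0,0,0,0,0,0,0,0,0,3,0,0,0,0,0,0,0,0,0,0,0,0,3,0,0,3,0,0]
Step 12: insert ge at [12, 34, 36, 38] -> counters=[0,0,0,0,0,0,0,0,0,0,0,3,1,0,0,0,0,0,0,0,0,0,3,0,0,0,0,0,0,0,0,0,0,0,1,3,1,0,4,0,0]
Step 13: delete ge at [12, 34, 36, 38] -> counters=[0,0,0,0,0,0,0,0,0,0,0,3,0,0,0,0,0,0,0,0,0,0,3,0,0,0,0,0,0,0,0,0,0,0,0,3,0,0,3,0,0]
Step 14: delete o at [11, 22, 35, 38] -> counters=[0,0,0,0,0,0,0,0,0,0,0,2,0,0,0,0,0,0,0,0,0,0,2,0,0,0,0,0,0,0,0,0,0,0,0,2,0,0,2,0,0]
Step 15: insert lt at [1, 4, 7, 21] -> counters=[0,1,0,0,1,0,0,1,0,0,0,2,0,0,0,0,0,0,0,0,0,1,2,0,0,0,0,0,0,0,0,0,0,0,0,2,0,0,2,0,0]
Step 16: insert lt at [1, 4, 7, 21] -> counters=[0,2,0,0,2,0,0,2,0,0,0,2,0,0,0,0,0,0,0,0,0,2,2,0,0,0,0,0,0,0,0,0,0,0,0,2,0,0,2,0,0]
Final counters=[0,2,0,0,2,0,0,2,0,0,0,2,0,0,0,0,0,0,0,0,0,2,2,0,0,0,0,0,0,0,0,0,0,0,0,2,0,0,2,0,0] -> counters[28]=0

Answer: 0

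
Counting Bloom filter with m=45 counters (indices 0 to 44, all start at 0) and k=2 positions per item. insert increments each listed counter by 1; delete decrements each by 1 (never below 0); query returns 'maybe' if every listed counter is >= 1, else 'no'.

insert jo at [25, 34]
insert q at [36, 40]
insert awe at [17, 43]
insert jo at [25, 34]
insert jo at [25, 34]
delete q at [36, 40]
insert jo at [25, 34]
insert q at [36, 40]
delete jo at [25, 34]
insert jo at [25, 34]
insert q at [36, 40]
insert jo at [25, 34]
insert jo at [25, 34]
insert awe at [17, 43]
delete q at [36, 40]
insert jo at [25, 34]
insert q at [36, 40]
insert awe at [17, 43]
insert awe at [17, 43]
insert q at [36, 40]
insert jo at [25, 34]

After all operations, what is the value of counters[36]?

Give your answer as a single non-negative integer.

Answer: 3

Derivation:
Step 1: insert jo at [25, 34] -> counters=[0,0,0,0,0,0,0,0,0,0,0,0,0,0,0,0,0,0,0,0,0,0,0,0,0,1,0,0,0,0,0,0,0,0,1,0,0,0,0,0,0,0,0,0,0]
Step 2: insert q at [36, 40] -> counters=[0,0,0,0,0,0,0,0,0,0,0,0,0,0,0,0,0,0,0,0,0,0,0,0,0,1,0,0,0,0,0,0,0,0,1,0,1,0,0,0,1,0,0,0,0]
Step 3: insert awe at [17, 43] -> counters=[0,0,0,0,0,0,0,0,0,0,0,0,0,0,0,0,0,1,0,0,0,0,0,0,0,1,0,0,0,0,0,0,0,0,1,0,1,0,0,0,1,0,0,1,0]
Step 4: insert jo at [25, 34] -> counters=[0,0,0,0,0,0,0,0,0,0,0,0,0,0,0,0,0,1,0,0,0,0,0,0,0,2,0,0,0,0,0,0,0,0,2,0,1,0,0,0,1,0,0,1,0]
Step 5: insert jo at [25, 34] -> counters=[0,0,0,0,0,0,0,0,0,0,0,0,0,0,0,0,0,1,0,0,0,0,0,0,0,3,0,0,0,0,0,0,0,0,3,0,1,0,0,0,1,0,0,1,0]
Step 6: delete q at [36, 40] -> counters=[0,0,0,0,0,0,0,0,0,0,0,0,0,0,0,0,0,1,0,0,0,0,0,0,0,3,0,0,0,0,0,0,0,0,3,0,0,0,0,0,0,0,0,1,0]
Step 7: insert jo at [25, 34] -> counters=[0,0,0,0,0,0,0,0,0,0,0,0,0,0,0,0,0,1,0,0,0,0,0,0,0,4,0,0,0,0,0,0,0,0,4,0,0,0,0,0,0,0,0,1,0]
Step 8: insert q at [36, 40] -> counters=[0,0,0,0,0,0,0,0,0,0,0,0,0,0,0,0,0,1,0,0,0,0,0,0,0,4,0,0,0,0,0,0,0,0,4,0,1,0,0,0,1,0,0,1,0]
Step 9: delete jo at [25, 34] -> counters=[0,0,0,0,0,0,0,0,0,0,0,0,0,0,0,0,0,1,0,0,0,0,0,0,0,3,0,0,0,0,0,0,0,0,3,0,1,0,0,0,1,0,0,1,0]
Step 10: insert jo at [25, 34] -> counters=[0,0,0,0,0,0,0,0,0,0,0,0,0,0,0,0,0,1,0,0,0,0,0,0,0,4,0,0,0,0,0,0,0,0,4,0,1,0,0,0,1,0,0,1,0]
Step 11: insert q at [36, 40] -> counters=[0,0,0,0,0,0,0,0,0,0,0,0,0,0,0,0,0,1,0,0,0,0,0,0,0,4,0,0,0,0,0,0,0,0,4,0,2,0,0,0,2,0,0,1,0]
Step 12: insert jo at [25, 34] -> counters=[0,0,0,0,0,0,0,0,0,0,0,0,0,0,0,0,0,1,0,0,0,0,0,0,0,5,0,0,0,0,0,0,0,0,5,0,2,0,0,0,2,0,0,1,0]
Step 13: insert jo at [25, 34] -> counters=[0,0,0,0,0,0,0,0,0,0,0,0,0,0,0,0,0,1,0,0,0,0,0,0,0,6,0,0,0,0,0,0,0,0,6,0,2,0,0,0,2,0,0,1,0]
Step 14: insert awe at [17, 43] -> counters=[0,0,0,0,0,0,0,0,0,0,0,0,0,0,0,0,0,2,0,0,0,0,0,0,0,6,0,0,0,0,0,0,0,0,6,0,2,0,0,0,2,0,0,2,0]
Step 15: delete q at [36, 40] -> counters=[0,0,0,0,0,0,0,0,0,0,0,0,0,0,0,0,0,2,0,0,0,0,0,0,0,6,0,0,0,0,0,0,0,0,6,0,1,0,0,0,1,0,0,2,0]
Step 16: insert jo at [25, 34] -> counters=[0,0,0,0,0,0,0,0,0,0,0,0,0,0,0,0,0,2,0,0,0,0,0,0,0,7,0,0,0,0,0,0,0,0,7,0,1,0,0,0,1,0,0,2,0]
Step 17: insert q at [36, 40] -> counters=[0,0,0,0,0,0,0,0,0,0,0,0,0,0,0,0,0,2,0,0,0,0,0,0,0,7,0,0,0,0,0,0,0,0,7,0,2,0,0,0,2,0,0,2,0]
Step 18: insert awe at [17, 43] -> counters=[0,0,0,0,0,0,0,0,0,0,0,0,0,0,0,0,0,3,0,0,0,0,0,0,0,7,0,0,0,0,0,0,0,0,7,0,2,0,0,0,2,0,0,3,0]
Step 19: insert awe at [17, 43] -> counters=[0,0,0,0,0,0,0,0,0,0,0,0,0,0,0,0,0,4,0,0,0,0,0,0,0,7,0,0,0,0,0,0,0,0,7,0,2,0,0,0,2,0,0,4,0]
Step 20: insert q at [36, 40] -> counters=[0,0,0,0,0,0,0,0,0,0,0,0,0,0,0,0,0,4,0,0,0,0,0,0,0,7,0,0,0,0,0,0,0,0,7,0,3,0,0,0,3,0,0,4,0]
Step 21: insert jo at [25, 34] -> counters=[0,0,0,0,0,0,0,0,0,0,0,0,0,0,0,0,0,4,0,0,0,0,0,0,0,8,0,0,0,0,0,0,0,0,8,0,3,0,0,0,3,0,0,4,0]
Final counters=[0,0,0,0,0,0,0,0,0,0,0,0,0,0,0,0,0,4,0,0,0,0,0,0,0,8,0,0,0,0,0,0,0,0,8,0,3,0,0,0,3,0,0,4,0] -> counters[36]=3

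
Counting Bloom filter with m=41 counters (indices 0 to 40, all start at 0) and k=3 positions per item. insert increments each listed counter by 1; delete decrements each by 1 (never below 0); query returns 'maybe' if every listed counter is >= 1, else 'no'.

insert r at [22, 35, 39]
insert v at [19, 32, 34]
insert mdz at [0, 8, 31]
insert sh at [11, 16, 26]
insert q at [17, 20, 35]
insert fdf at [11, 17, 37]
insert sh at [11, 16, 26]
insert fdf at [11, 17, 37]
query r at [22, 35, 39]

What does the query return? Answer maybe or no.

Answer: maybe

Derivation:
Step 1: insert r at [22, 35, 39] -> counters=[0,0,0,0,0,0,0,0,0,0,0,0,0,0,0,0,0,0,0,0,0,0,1,0,0,0,0,0,0,0,0,0,0,0,0,1,0,0,0,1,0]
Step 2: insert v at [19, 32, 34] -> counters=[0,0,0,0,0,0,0,0,0,0,0,0,0,0,0,0,0,0,0,1,0,0,1,0,0,0,0,0,0,0,0,0,1,0,1,1,0,0,0,1,0]
Step 3: insert mdz at [0, 8, 31] -> counters=[1,0,0,0,0,0,0,0,1,0,0,0,0,0,0,0,0,0,0,1,0,0,1,0,0,0,0,0,0,0,0,1,1,0,1,1,0,0,0,1,0]
Step 4: insert sh at [11, 16, 26] -> counters=[1,0,0,0,0,0,0,0,1,0,0,1,0,0,0,0,1,0,0,1,0,0,1,0,0,0,1,0,0,0,0,1,1,0,1,1,0,0,0,1,0]
Step 5: insert q at [17, 20, 35] -> counters=[1,0,0,0,0,0,0,0,1,0,0,1,0,0,0,0,1,1,0,1,1,0,1,0,0,0,1,0,0,0,0,1,1,0,1,2,0,0,0,1,0]
Step 6: insert fdf at [11, 17, 37] -> counters=[1,0,0,0,0,0,0,0,1,0,0,2,0,0,0,0,1,2,0,1,1,0,1,0,0,0,1,0,0,0,0,1,1,0,1,2,0,1,0,1,0]
Step 7: insert sh at [11, 16, 26] -> counters=[1,0,0,0,0,0,0,0,1,0,0,3,0,0,0,0,2,2,0,1,1,0,1,0,0,0,2,0,0,0,0,1,1,0,1,2,0,1,0,1,0]
Step 8: insert fdf at [11, 17, 37] -> counters=[1,0,0,0,0,0,0,0,1,0,0,4,0,0,0,0,2,3,0,1,1,0,1,0,0,0,2,0,0,0,0,1,1,0,1,2,0,2,0,1,0]
Query r: check counters[22]=1 counters[35]=2 counters[39]=1 -> maybe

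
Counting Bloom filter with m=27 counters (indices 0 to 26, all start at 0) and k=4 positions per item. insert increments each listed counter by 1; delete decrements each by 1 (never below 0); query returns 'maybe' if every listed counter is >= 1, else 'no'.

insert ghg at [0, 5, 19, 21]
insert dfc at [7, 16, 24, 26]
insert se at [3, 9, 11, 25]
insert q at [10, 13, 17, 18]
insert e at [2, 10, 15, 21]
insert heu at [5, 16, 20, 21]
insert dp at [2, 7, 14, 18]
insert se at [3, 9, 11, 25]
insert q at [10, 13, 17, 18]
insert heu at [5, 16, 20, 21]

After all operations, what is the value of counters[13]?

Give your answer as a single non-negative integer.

Answer: 2

Derivation:
Step 1: insert ghg at [0, 5, 19, 21] -> counters=[1,0,0,0,0,1,0,0,0,0,0,0,0,0,0,0,0,0,0,1,0,1,0,0,0,0,0]
Step 2: insert dfc at [7, 16, 24, 26] -> counters=[1,0,0,0,0,1,0,1,0,0,0,0,0,0,0,0,1,0,0,1,0,1,0,0,1,0,1]
Step 3: insert se at [3, 9, 11, 25] -> counters=[1,0,0,1,0,1,0,1,0,1,0,1,0,0,0,0,1,0,0,1,0,1,0,0,1,1,1]
Step 4: insert q at [10, 13, 17, 18] -> counters=[1,0,0,1,0,1,0,1,0,1,1,1,0,1,0,0,1,1,1,1,0,1,0,0,1,1,1]
Step 5: insert e at [2, 10, 15, 21] -> counters=[1,0,1,1,0,1,0,1,0,1,2,1,0,1,0,1,1,1,1,1,0,2,0,0,1,1,1]
Step 6: insert heu at [5, 16, 20, 21] -> counters=[1,0,1,1,0,2,0,1,0,1,2,1,0,1,0,1,2,1,1,1,1,3,0,0,1,1,1]
Step 7: insert dp at [2, 7, 14, 18] -> counters=[1,0,2,1,0,2,0,2,0,1,2,1,0,1,1,1,2,1,2,1,1,3,0,0,1,1,1]
Step 8: insert se at [3, 9, 11, 25] -> counters=[1,0,2,2,0,2,0,2,0,2,2,2,0,1,1,1,2,1,2,1,1,3,0,0,1,2,1]
Step 9: insert q at [10, 13, 17, 18] -> counters=[1,0,2,2,0,2,0,2,0,2,3,2,0,2,1,1,2,2,3,1,1,3,0,0,1,2,1]
Step 10: insert heu at [5, 16, 20, 21] -> counters=[1,0,2,2,0,3,0,2,0,2,3,2,0,2,1,1,3,2,3,1,2,4,0,0,1,2,1]
Final counters=[1,0,2,2,0,3,0,2,0,2,3,2,0,2,1,1,3,2,3,1,2,4,0,0,1,2,1] -> counters[13]=2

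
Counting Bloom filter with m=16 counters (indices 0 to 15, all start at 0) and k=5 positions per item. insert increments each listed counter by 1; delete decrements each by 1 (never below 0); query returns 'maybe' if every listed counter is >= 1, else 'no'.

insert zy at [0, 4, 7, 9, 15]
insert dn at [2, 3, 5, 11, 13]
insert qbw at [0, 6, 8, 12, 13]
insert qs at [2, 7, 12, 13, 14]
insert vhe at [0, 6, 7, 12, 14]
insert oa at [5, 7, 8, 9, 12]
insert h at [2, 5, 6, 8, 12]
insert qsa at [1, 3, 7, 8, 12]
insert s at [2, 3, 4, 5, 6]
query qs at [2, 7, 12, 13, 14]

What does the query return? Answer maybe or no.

Step 1: insert zy at [0, 4, 7, 9, 15] -> counters=[1,0,0,0,1,0,0,1,0,1,0,0,0,0,0,1]
Step 2: insert dn at [2, 3, 5, 11, 13] -> counters=[1,0,1,1,1,1,0,1,0,1,0,1,0,1,0,1]
Step 3: insert qbw at [0, 6, 8, 12, 13] -> counters=[2,0,1,1,1,1,1,1,1,1,0,1,1,2,0,1]
Step 4: insert qs at [2, 7, 12, 13, 14] -> counters=[2,0,2,1,1,1,1,2,1,1,0,1,2,3,1,1]
Step 5: insert vhe at [0, 6, 7, 12, 14] -> counters=[3,0,2,1,1,1,2,3,1,1,0,1,3,3,2,1]
Step 6: insert oa at [5, 7, 8, 9, 12] -> counters=[3,0,2,1,1,2,2,4,2,2,0,1,4,3,2,1]
Step 7: insert h at [2, 5, 6, 8, 12] -> counters=[3,0,3,1,1,3,3,4,3,2,0,1,5,3,2,1]
Step 8: insert qsa at [1, 3, 7, 8, 12] -> counters=[3,1,3,2,1,3,3,5,4,2,0,1,6,3,2,1]
Step 9: insert s at [2, 3, 4, 5, 6] -> counters=[3,1,4,3,2,4,4,5,4,2,0,1,6,3,2,1]
Query qs: check counters[2]=4 counters[7]=5 counters[12]=6 counters[13]=3 counters[14]=2 -> maybe

Answer: maybe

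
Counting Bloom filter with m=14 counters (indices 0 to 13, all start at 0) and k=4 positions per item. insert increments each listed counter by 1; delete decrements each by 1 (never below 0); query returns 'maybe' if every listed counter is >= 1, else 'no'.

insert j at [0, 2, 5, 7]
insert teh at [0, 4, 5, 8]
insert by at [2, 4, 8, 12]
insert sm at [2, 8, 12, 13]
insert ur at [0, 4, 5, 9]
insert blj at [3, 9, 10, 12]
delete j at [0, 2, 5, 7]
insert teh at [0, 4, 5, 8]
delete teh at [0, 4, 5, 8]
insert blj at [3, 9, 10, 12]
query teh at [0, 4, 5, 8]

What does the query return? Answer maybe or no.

Answer: maybe

Derivation:
Step 1: insert j at [0, 2, 5, 7] -> counters=[1,0,1,0,0,1,0,1,0,0,0,0,0,0]
Step 2: insert teh at [0, 4, 5, 8] -> counters=[2,0,1,0,1,2,0,1,1,0,0,0,0,0]
Step 3: insert by at [2, 4, 8, 12] -> counters=[2,0,2,0,2,2,0,1,2,0,0,0,1,0]
Step 4: insert sm at [2, 8, 12, 13] -> counters=[2,0,3,0,2,2,0,1,3,0,0,0,2,1]
Step 5: insert ur at [0, 4, 5, 9] -> counters=[3,0,3,0,3,3,0,1,3,1,0,0,2,1]
Step 6: insert blj at [3, 9, 10, 12] -> counters=[3,0,3,1,3,3,0,1,3,2,1,0,3,1]
Step 7: delete j at [0, 2, 5, 7] -> counters=[2,0,2,1,3,2,0,0,3,2,1,0,3,1]
Step 8: insert teh at [0, 4, 5, 8] -> counters=[3,0,2,1,4,3,0,0,4,2,1,0,3,1]
Step 9: delete teh at [0, 4, 5, 8] -> counters=[2,0,2,1,3,2,0,0,3,2,1,0,3,1]
Step 10: insert blj at [3, 9, 10, 12] -> counters=[2,0,2,2,3,2,0,0,3,3,2,0,4,1]
Query teh: check counters[0]=2 counters[4]=3 counters[5]=2 counters[8]=3 -> maybe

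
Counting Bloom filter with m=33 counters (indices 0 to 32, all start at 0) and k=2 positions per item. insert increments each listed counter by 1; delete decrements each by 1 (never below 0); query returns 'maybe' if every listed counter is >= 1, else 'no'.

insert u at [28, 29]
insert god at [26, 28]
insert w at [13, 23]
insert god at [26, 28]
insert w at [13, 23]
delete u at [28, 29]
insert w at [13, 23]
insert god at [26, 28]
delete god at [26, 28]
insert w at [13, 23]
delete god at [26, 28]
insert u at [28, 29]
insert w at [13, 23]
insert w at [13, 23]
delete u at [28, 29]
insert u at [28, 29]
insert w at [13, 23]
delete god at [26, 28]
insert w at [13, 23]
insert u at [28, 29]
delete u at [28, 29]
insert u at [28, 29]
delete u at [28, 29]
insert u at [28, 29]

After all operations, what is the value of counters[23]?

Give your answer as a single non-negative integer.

Answer: 8

Derivation:
Step 1: insert u at [28, 29] -> counters=[0,0,0,0,0,0,0,0,0,0,0,0,0,0,0,0,0,0,0,0,0,0,0,0,0,0,0,0,1,1,0,0,0]
Step 2: insert god at [26, 28] -> counters=[0,0,0,0,0,0,0,0,0,0,0,0,0,0,0,0,0,0,0,0,0,0,0,0,0,0,1,0,2,1,0,0,0]
Step 3: insert w at [13, 23] -> counters=[0,0,0,0,0,0,0,0,0,0,0,0,0,1,0,0,0,0,0,0,0,0,0,1,0,0,1,0,2,1,0,0,0]
Step 4: insert god at [26, 28] -> counters=[0,0,0,0,0,0,0,0,0,0,0,0,0,1,0,0,0,0,0,0,0,0,0,1,0,0,2,0,3,1,0,0,0]
Step 5: insert w at [13, 23] -> counters=[0,0,0,0,0,0,0,0,0,0,0,0,0,2,0,0,0,0,0,0,0,0,0,2,0,0,2,0,3,1,0,0,0]
Step 6: delete u at [28, 29] -> counters=[0,0,0,0,0,0,0,0,0,0,0,0,0,2,0,0,0,0,0,0,0,0,0,2,0,0,2,0,2,0,0,0,0]
Step 7: insert w at [13, 23] -> counters=[0,0,0,0,0,0,0,0,0,0,0,0,0,3,0,0,0,0,0,0,0,0,0,3,0,0,2,0,2,0,0,0,0]
Step 8: insert god at [26, 28] -> counters=[0,0,0,0,0,0,0,0,0,0,0,0,0,3,0,0,0,0,0,0,0,0,0,3,0,0,3,0,3,0,0,0,0]
Step 9: delete god at [26, 28] -> counters=[0,0,0,0,0,0,0,0,0,0,0,0,0,3,0,0,0,0,0,0,0,0,0,3,0,0,2,0,2,0,0,0,0]
Step 10: insert w at [13, 23] -> counters=[0,0,0,0,0,0,0,0,0,0,0,0,0,4,0,0,0,0,0,0,0,0,0,4,0,0,2,0,2,0,0,0,0]
Step 11: delete god at [26, 28] -> counters=[0,0,0,0,0,0,0,0,0,0,0,0,0,4,0,0,0,0,0,0,0,0,0,4,0,0,1,0,1,0,0,0,0]
Step 12: insert u at [28, 29] -> counters=[0,0,0,0,0,0,0,0,0,0,0,0,0,4,0,0,0,0,0,0,0,0,0,4,0,0,1,0,2,1,0,0,0]
Step 13: insert w at [13, 23] -> counters=[0,0,0,0,0,0,0,0,0,0,0,0,0,5,0,0,0,0,0,0,0,0,0,5,0,0,1,0,2,1,0,0,0]
Step 14: insert w at [13, 23] -> counters=[0,0,0,0,0,0,0,0,0,0,0,0,0,6,0,0,0,0,0,0,0,0,0,6,0,0,1,0,2,1,0,0,0]
Step 15: delete u at [28, 29] -> counters=[0,0,0,0,0,0,0,0,0,0,0,0,0,6,0,0,0,0,0,0,0,0,0,6,0,0,1,0,1,0,0,0,0]
Step 16: insert u at [28, 29] -> counters=[0,0,0,0,0,0,0,0,0,0,0,0,0,6,0,0,0,0,0,0,0,0,0,6,0,0,1,0,2,1,0,0,0]
Step 17: insert w at [13, 23] -> counters=[0,0,0,0,0,0,0,0,0,0,0,0,0,7,0,0,0,0,0,0,0,0,0,7,0,0,1,0,2,1,0,0,0]
Step 18: delete god at [26, 28] -> counters=[0,0,0,0,0,0,0,0,0,0,0,0,0,7,0,0,0,0,0,0,0,0,0,7,0,0,0,0,1,1,0,0,0]
Step 19: insert w at [13, 23] -> counters=[0,0,0,0,0,0,0,0,0,0,0,0,0,8,0,0,0,0,0,0,0,0,0,8,0,0,0,0,1,1,0,0,0]
Step 20: insert u at [28, 29] -> counters=[0,0,0,0,0,0,0,0,0,0,0,0,0,8,0,0,0,0,0,0,0,0,0,8,0,0,0,0,2,2,0,0,0]
Step 21: delete u at [28, 29] -> counters=[0,0,0,0,0,0,0,0,0,0,0,0,0,8,0,0,0,0,0,0,0,0,0,8,0,0,0,0,1,1,0,0,0]
Step 22: insert u at [28, 29] -> counters=[0,0,0,0,0,0,0,0,0,0,0,0,0,8,0,0,0,0,0,0,0,0,0,8,0,0,0,0,2,2,0,0,0]
Step 23: delete u at [28, 29] -> counters=[0,0,0,0,0,0,0,0,0,0,0,0,0,8,0,0,0,0,0,0,0,0,0,8,0,0,0,0,1,1,0,0,0]
Step 24: insert u at [28, 29] -> counters=[0,0,0,0,0,0,0,0,0,0,0,0,0,8,0,0,0,0,0,0,0,0,0,8,0,0,0,0,2,2,0,0,0]
Final counters=[0,0,0,0,0,0,0,0,0,0,0,0,0,8,0,0,0,0,0,0,0,0,0,8,0,0,0,0,2,2,0,0,0] -> counters[23]=8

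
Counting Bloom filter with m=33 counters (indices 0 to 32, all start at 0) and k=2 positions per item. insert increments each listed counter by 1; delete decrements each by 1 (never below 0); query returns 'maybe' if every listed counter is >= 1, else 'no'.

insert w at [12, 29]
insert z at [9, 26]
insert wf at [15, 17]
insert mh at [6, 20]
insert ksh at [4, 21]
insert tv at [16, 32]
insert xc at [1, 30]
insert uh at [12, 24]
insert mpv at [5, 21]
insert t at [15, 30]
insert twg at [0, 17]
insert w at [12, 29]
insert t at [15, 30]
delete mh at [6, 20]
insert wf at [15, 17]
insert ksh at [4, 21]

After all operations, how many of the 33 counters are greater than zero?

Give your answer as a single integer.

Step 1: insert w at [12, 29] -> counters=[0,0,0,0,0,0,0,0,0,0,0,0,1,0,0,0,0,0,0,0,0,0,0,0,0,0,0,0,0,1,0,0,0]
Step 2: insert z at [9, 26] -> counters=[0,0,0,0,0,0,0,0,0,1,0,0,1,0,0,0,0,0,0,0,0,0,0,0,0,0,1,0,0,1,0,0,0]
Step 3: insert wf at [15, 17] -> counters=[0,0,0,0,0,0,0,0,0,1,0,0,1,0,0,1,0,1,0,0,0,0,0,0,0,0,1,0,0,1,0,0,0]
Step 4: insert mh at [6, 20] -> counters=[0,0,0,0,0,0,1,0,0,1,0,0,1,0,0,1,0,1,0,0,1,0,0,0,0,0,1,0,0,1,0,0,0]
Step 5: insert ksh at [4, 21] -> counters=[0,0,0,0,1,0,1,0,0,1,0,0,1,0,0,1,0,1,0,0,1,1,0,0,0,0,1,0,0,1,0,0,0]
Step 6: insert tv at [16, 32] -> counters=[0,0,0,0,1,0,1,0,0,1,0,0,1,0,0,1,1,1,0,0,1,1,0,0,0,0,1,0,0,1,0,0,1]
Step 7: insert xc at [1, 30] -> counters=[0,1,0,0,1,0,1,0,0,1,0,0,1,0,0,1,1,1,0,0,1,1,0,0,0,0,1,0,0,1,1,0,1]
Step 8: insert uh at [12, 24] -> counters=[0,1,0,0,1,0,1,0,0,1,0,0,2,0,0,1,1,1,0,0,1,1,0,0,1,0,1,0,0,1,1,0,1]
Step 9: insert mpv at [5, 21] -> counters=[0,1,0,0,1,1,1,0,0,1,0,0,2,0,0,1,1,1,0,0,1,2,0,0,1,0,1,0,0,1,1,0,1]
Step 10: insert t at [15, 30] -> counters=[0,1,0,0,1,1,1,0,0,1,0,0,2,0,0,2,1,1,0,0,1,2,0,0,1,0,1,0,0,1,2,0,1]
Step 11: insert twg at [0, 17] -> counters=[1,1,0,0,1,1,1,0,0,1,0,0,2,0,0,2,1,2,0,0,1,2,0,0,1,0,1,0,0,1,2,0,1]
Step 12: insert w at [12, 29] -> counters=[1,1,0,0,1,1,1,0,0,1,0,0,3,0,0,2,1,2,0,0,1,2,0,0,1,0,1,0,0,2,2,0,1]
Step 13: insert t at [15, 30] -> counters=[1,1,0,0,1,1,1,0,0,1,0,0,3,0,0,3,1,2,0,0,1,2,0,0,1,0,1,0,0,2,3,0,1]
Step 14: delete mh at [6, 20] -> counters=[1,1,0,0,1,1,0,0,0,1,0,0,3,0,0,3,1,2,0,0,0,2,0,0,1,0,1,0,0,2,3,0,1]
Step 15: insert wf at [15, 17] -> counters=[1,1,0,0,1,1,0,0,0,1,0,0,3,0,0,4,1,3,0,0,0,2,0,0,1,0,1,0,0,2,3,0,1]
Step 16: insert ksh at [4, 21] -> counters=[1,1,0,0,2,1,0,0,0,1,0,0,3,0,0,4,1,3,0,0,0,3,0,0,1,0,1,0,0,2,3,0,1]
Final counters=[1,1,0,0,2,1,0,0,0,1,0,0,3,0,0,4,1,3,0,0,0,3,0,0,1,0,1,0,0,2,3,0,1] -> 15 nonzero

Answer: 15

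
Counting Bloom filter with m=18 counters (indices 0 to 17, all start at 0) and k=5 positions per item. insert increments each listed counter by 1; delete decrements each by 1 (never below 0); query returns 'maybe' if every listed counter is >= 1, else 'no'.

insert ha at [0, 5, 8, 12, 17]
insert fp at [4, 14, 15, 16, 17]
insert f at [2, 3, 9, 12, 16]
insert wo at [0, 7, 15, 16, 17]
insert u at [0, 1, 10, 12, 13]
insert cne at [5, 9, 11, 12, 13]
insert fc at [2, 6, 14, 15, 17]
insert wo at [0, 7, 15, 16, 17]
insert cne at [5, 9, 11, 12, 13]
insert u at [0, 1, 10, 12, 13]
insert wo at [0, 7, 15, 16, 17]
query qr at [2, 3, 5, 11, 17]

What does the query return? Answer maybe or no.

Answer: maybe

Derivation:
Step 1: insert ha at [0, 5, 8, 12, 17] -> counters=[1,0,0,0,0,1,0,0,1,0,0,0,1,0,0,0,0,1]
Step 2: insert fp at [4, 14, 15, 16, 17] -> counters=[1,0,0,0,1,1,0,0,1,0,0,0,1,0,1,1,1,2]
Step 3: insert f at [2, 3, 9, 12, 16] -> counters=[1,0,1,1,1,1,0,0,1,1,0,0,2,0,1,1,2,2]
Step 4: insert wo at [0, 7, 15, 16, 17] -> counters=[2,0,1,1,1,1,0,1,1,1,0,0,2,0,1,2,3,3]
Step 5: insert u at [0, 1, 10, 12, 13] -> counters=[3,1,1,1,1,1,0,1,1,1,1,0,3,1,1,2,3,3]
Step 6: insert cne at [5, 9, 11, 12, 13] -> counters=[3,1,1,1,1,2,0,1,1,2,1,1,4,2,1,2,3,3]
Step 7: insert fc at [2, 6, 14, 15, 17] -> counters=[3,1,2,1,1,2,1,1,1,2,1,1,4,2,2,3,3,4]
Step 8: insert wo at [0, 7, 15, 16, 17] -> counters=[4,1,2,1,1,2,1,2,1,2,1,1,4,2,2,4,4,5]
Step 9: insert cne at [5, 9, 11, 12, 13] -> counters=[4,1,2,1,1,3,1,2,1,3,1,2,5,3,2,4,4,5]
Step 10: insert u at [0, 1, 10, 12, 13] -> counters=[5,2,2,1,1,3,1,2,1,3,2,2,6,4,2,4,4,5]
Step 11: insert wo at [0, 7, 15, 16, 17] -> counters=[6,2,2,1,1,3,1,3,1,3,2,2,6,4,2,5,5,6]
Query qr: check counters[2]=2 counters[3]=1 counters[5]=3 counters[11]=2 counters[17]=6 -> maybe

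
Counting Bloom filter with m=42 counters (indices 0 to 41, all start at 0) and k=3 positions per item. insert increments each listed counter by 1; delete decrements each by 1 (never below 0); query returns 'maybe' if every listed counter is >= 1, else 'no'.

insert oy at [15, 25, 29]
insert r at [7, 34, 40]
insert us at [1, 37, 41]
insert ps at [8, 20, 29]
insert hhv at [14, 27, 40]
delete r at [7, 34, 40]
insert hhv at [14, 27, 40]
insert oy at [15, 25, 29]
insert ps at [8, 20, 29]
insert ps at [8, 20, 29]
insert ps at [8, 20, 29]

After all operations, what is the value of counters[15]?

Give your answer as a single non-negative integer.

Step 1: insert oy at [15, 25, 29] -> counters=[0,0,0,0,0,0,0,0,0,0,0,0,0,0,0,1,0,0,0,0,0,0,0,0,0,1,0,0,0,1,0,0,0,0,0,0,0,0,0,0,0,0]
Step 2: insert r at [7, 34, 40] -> counters=[0,0,0,0,0,0,0,1,0,0,0,0,0,0,0,1,0,0,0,0,0,0,0,0,0,1,0,0,0,1,0,0,0,0,1,0,0,0,0,0,1,0]
Step 3: insert us at [1, 37, 41] -> counters=[0,1,0,0,0,0,0,1,0,0,0,0,0,0,0,1,0,0,0,0,0,0,0,0,0,1,0,0,0,1,0,0,0,0,1,0,0,1,0,0,1,1]
Step 4: insert ps at [8, 20, 29] -> counters=[0,1,0,0,0,0,0,1,1,0,0,0,0,0,0,1,0,0,0,0,1,0,0,0,0,1,0,0,0,2,0,0,0,0,1,0,0,1,0,0,1,1]
Step 5: insert hhv at [14, 27, 40] -> counters=[0,1,0,0,0,0,0,1,1,0,0,0,0,0,1,1,0,0,0,0,1,0,0,0,0,1,0,1,0,2,0,0,0,0,1,0,0,1,0,0,2,1]
Step 6: delete r at [7, 34, 40] -> counters=[0,1,0,0,0,0,0,0,1,0,0,0,0,0,1,1,0,0,0,0,1,0,0,0,0,1,0,1,0,2,0,0,0,0,0,0,0,1,0,0,1,1]
Step 7: insert hhv at [14, 27, 40] -> counters=[0,1,0,0,0,0,0,0,1,0,0,0,0,0,2,1,0,0,0,0,1,0,0,0,0,1,0,2,0,2,0,0,0,0,0,0,0,1,0,0,2,1]
Step 8: insert oy at [15, 25, 29] -> counters=[0,1,0,0,0,0,0,0,1,0,0,0,0,0,2,2,0,0,0,0,1,0,0,0,0,2,0,2,0,3,0,0,0,0,0,0,0,1,0,0,2,1]
Step 9: insert ps at [8, 20, 29] -> counters=[0,1,0,0,0,0,0,0,2,0,0,0,0,0,2,2,0,0,0,0,2,0,0,0,0,2,0,2,0,4,0,0,0,0,0,0,0,1,0,0,2,1]
Step 10: insert ps at [8, 20, 29] -> counters=[0,1,0,0,0,0,0,0,3,0,0,0,0,0,2,2,0,0,0,0,3,0,0,0,0,2,0,2,0,5,0,0,0,0,0,0,0,1,0,0,2,1]
Step 11: insert ps at [8, 20, 29] -> counters=[0,1,0,0,0,0,0,0,4,0,0,0,0,0,2,2,0,0,0,0,4,0,0,0,0,2,0,2,0,6,0,0,0,0,0,0,0,1,0,0,2,1]
Final counters=[0,1,0,0,0,0,0,0,4,0,0,0,0,0,2,2,0,0,0,0,4,0,0,0,0,2,0,2,0,6,0,0,0,0,0,0,0,1,0,0,2,1] -> counters[15]=2

Answer: 2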